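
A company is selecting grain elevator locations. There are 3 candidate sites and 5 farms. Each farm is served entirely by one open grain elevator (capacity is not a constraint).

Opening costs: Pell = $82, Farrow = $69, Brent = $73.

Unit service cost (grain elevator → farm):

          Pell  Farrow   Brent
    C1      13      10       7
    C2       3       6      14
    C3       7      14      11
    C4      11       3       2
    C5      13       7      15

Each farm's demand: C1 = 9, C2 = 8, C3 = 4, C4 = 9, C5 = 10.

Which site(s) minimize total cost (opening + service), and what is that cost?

For any fixed open set, each farm goes to its cheapest open site; total = fixed + service.
{Farrow}: C1→Farrow 10·9=90, C2→Farrow 6·8=48, C3→Farrow 14·4=56, C4→Farrow 3·9=27, C5→Farrow 7·10=70. Service 291; fixed 69; total 360.
{Farrow, Brent}: service 243 + fixed 142 = 385
{Pell, Farrow}: C1→Farrow 10·9=90, C2→Pell 3·8=24, C3→Pell 7·4=28, C4→Farrow 3·9=27, C5→Farrow 7·10=70. Service 239; fixed 151; total 390.
{Pell, Farrow, Brent}: C1→Brent 7·9=63, C2→Pell 3·8=24, C3→Pell 7·4=28, C4→Brent 2·9=18, C5→Farrow 7·10=70. Service 203; fixed 224; total 427.
No other subset beats 360.

Open Farrow only; minimum total cost 360.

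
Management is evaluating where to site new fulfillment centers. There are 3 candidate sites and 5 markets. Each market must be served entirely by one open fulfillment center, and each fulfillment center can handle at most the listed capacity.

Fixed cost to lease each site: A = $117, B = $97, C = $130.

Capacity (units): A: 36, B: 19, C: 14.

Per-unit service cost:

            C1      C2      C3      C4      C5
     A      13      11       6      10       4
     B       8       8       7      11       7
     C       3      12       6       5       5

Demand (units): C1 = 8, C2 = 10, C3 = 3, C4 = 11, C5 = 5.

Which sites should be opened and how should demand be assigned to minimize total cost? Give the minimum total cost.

Open {A, B}: C1→B 8·8=64, C2→B 8·10=80, C3→A 6·3=18, C4→A 10·11=110, C5→A 4·5=20.
Loads: A carries 19/36, B carries 18/19. Service 292; fixed 214; total 506.
Next best feasible plan costs 529.

Minimum total cost: 506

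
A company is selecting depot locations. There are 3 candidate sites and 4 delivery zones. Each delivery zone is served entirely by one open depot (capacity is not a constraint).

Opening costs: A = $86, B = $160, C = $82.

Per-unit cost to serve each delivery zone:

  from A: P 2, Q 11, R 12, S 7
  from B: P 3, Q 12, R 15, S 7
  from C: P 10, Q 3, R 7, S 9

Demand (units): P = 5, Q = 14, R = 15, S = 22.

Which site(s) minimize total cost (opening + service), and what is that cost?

Open C only; minimum total cost 477.

For any fixed open set, each delivery zone goes to its cheapest open site; total = fixed + service.
{C}: P→C 10·5=50, Q→C 3·14=42, R→C 7·15=105, S→C 9·22=198. Service 395; fixed 82; total 477.
{A, C}: service 311 + fixed 168 = 479
{B, C}: P→B 3·5=15, Q→C 3·14=42, R→C 7·15=105, S→B 7·22=154. Service 316; fixed 242; total 558.
{A, B, C}: service 311 + fixed 328 = 639
No other subset beats 477.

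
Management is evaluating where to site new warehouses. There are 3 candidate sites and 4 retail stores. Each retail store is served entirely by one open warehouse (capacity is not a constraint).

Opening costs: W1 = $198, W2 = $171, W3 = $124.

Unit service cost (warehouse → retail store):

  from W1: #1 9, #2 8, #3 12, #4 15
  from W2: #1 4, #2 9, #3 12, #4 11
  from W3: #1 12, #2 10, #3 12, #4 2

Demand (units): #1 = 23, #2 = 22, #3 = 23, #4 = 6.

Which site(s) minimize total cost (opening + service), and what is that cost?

For any fixed open set, each retail store goes to its cheapest open site; total = fixed + service.
{W2}: #1→W2 4·23=92, #2→W2 9·22=198, #3→W2 12·23=276, #4→W2 11·6=66. Service 632; fixed 171; total 803.
{W2, W3}: #1→W2 4·23=92, #2→W2 9·22=198, #3→W2 12·23=276, #4→W3 2·6=12. Service 578; fixed 295; total 873.
{W3}: #1→W3 12·23=276, #2→W3 10·22=220, #3→W3 12·23=276, #4→W3 2·6=12. Service 784; fixed 124; total 908.
{W1, W2, W3}: #1→W2 4·23=92, #2→W1 8·22=176, #3→W1 12·23=276, #4→W3 2·6=12. Service 556; fixed 493; total 1049.
(All 7 nonempty subsets were checked; W2 only is lowest.)

Open W2 only; minimum total cost 803.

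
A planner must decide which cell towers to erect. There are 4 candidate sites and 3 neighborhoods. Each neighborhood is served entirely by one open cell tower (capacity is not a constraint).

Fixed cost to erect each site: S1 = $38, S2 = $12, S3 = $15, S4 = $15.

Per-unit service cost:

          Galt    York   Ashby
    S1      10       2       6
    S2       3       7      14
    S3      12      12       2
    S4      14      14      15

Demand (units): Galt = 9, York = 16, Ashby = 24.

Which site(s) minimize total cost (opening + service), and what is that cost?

For any fixed open set, each neighborhood goes to its cheapest open site; total = fixed + service.
{S1, S2, S3}: Galt→S2 3·9=27, York→S1 2·16=32, Ashby→S3 2·24=48. Service 107; fixed 65; total 172.
{S1, S2, S3, S4}: Galt→S2 3·9=27, York→S1 2·16=32, Ashby→S3 2·24=48. Service 107; fixed 80; total 187.
{S2, S3}: service 187 + fixed 27 = 214
{S2}: service 475 + fixed 12 = 487
No other subset beats 172.

Open S1, S2 and S3; minimum total cost 172.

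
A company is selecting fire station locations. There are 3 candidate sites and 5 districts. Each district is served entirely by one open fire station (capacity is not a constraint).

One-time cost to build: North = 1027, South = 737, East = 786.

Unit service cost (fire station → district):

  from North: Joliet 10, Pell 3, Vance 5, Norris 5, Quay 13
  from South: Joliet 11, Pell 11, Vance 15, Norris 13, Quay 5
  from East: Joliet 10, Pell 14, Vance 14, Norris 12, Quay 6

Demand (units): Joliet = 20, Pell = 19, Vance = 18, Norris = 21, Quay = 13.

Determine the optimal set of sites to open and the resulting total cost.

For any fixed open set, each district goes to its cheapest open site; total = fixed + service.
{North}: Joliet→North 10·20=200, Pell→North 3·19=57, Vance→North 5·18=90, Norris→North 5·21=105, Quay→North 13·13=169. Service 621; fixed 1027; total 1648.
{South}: service 1037 + fixed 737 = 1774
{East}: service 1048 + fixed 786 = 1834
{North, South, East}: Joliet→North 10·20=200, Pell→North 3·19=57, Vance→North 5·18=90, Norris→North 5·21=105, Quay→South 5·13=65. Service 517; fixed 2550; total 3067.
No other subset beats 1648.

Open North only; minimum total cost 1648.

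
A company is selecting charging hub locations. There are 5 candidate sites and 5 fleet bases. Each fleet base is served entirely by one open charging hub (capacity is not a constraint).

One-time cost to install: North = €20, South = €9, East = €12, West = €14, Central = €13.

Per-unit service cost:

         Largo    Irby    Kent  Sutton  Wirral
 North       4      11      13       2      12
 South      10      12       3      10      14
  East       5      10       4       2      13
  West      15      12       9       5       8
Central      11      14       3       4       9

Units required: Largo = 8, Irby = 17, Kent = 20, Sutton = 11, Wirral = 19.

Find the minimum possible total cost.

For any fixed open set, each fleet base goes to its cheapest open site; total = fixed + service.
{South, East, West}: Largo→East 5·8=40, Irby→East 10·17=170, Kent→South 3·20=60, Sutton→East 2·11=22, Wirral→West 8·19=152. Service 444; fixed 35; total 479.
{East, West, Central}: Largo→East 5·8=40, Irby→East 10·17=170, Kent→Central 3·20=60, Sutton→East 2·11=22, Wirral→West 8·19=152. Service 444; fixed 39; total 483.
{East, Central}: service 463 + fixed 25 = 488
{North, South, East, West, Central}: service 436 + fixed 68 = 504
No other subset beats 479.

Minimum total cost: 479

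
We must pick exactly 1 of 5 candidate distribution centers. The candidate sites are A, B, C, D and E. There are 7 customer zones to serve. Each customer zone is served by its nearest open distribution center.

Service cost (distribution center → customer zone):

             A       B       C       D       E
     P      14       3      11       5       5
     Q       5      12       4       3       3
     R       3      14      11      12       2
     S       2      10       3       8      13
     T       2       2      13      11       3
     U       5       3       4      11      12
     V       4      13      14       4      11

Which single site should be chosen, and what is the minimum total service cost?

With exactly 1 open, each customer zone uses its cheapest among the chosen.
{A}: P→A 14, Q→A 5, R→A 3, S→A 2, T→A 2, U→A 5, V→A 4. Service cost 35.
{E}: service cost 49
{D}: service cost 54
Among all 5 size-1 choices, {A} is lowest.

Choose A only; total service cost 35.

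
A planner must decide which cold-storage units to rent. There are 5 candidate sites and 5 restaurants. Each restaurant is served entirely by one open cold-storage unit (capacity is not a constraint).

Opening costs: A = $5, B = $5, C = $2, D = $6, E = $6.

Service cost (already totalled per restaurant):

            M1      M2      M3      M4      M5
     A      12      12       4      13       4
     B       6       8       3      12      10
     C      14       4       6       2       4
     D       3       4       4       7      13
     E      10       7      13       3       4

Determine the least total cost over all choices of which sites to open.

Minimum total cost: 25

For any fixed open set, each restaurant goes to its cheapest open site; total = fixed + service.
{C, D}: M1→D 3, M2→C 4, M3→D 4, M4→C 2, M5→C 4. Service 17; fixed 8; total 25.
{B, C}: service 19 + fixed 7 = 26
{B, C, D}: M1→D 3, M2→C 4, M3→B 3, M4→C 2, M5→C 4. Service 16; fixed 13; total 29.
{A, B, C, D, E}: M1→D 3, M2→C 4, M3→B 3, M4→C 2, M5→A 4. Service 16; fixed 24; total 40.
No other subset beats 25.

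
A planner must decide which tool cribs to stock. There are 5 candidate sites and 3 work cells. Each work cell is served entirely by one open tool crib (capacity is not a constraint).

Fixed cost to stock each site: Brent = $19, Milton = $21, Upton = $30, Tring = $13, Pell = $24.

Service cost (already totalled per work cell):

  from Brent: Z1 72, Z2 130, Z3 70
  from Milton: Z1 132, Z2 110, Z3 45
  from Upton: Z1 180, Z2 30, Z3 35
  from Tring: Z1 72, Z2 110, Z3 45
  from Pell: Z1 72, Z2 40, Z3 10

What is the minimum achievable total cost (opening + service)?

Minimum total cost: 146

For any fixed open set, each work cell goes to its cheapest open site; total = fixed + service.
{Pell}: Z1→Pell 72, Z2→Pell 40, Z3→Pell 10. Service 122; fixed 24; total 146.
{Tring, Pell}: service 122 + fixed 37 = 159
{Brent, Pell}: service 122 + fixed 43 = 165
{Brent, Milton, Upton, Tring, Pell}: service 112 + fixed 107 = 219
No other subset beats 146.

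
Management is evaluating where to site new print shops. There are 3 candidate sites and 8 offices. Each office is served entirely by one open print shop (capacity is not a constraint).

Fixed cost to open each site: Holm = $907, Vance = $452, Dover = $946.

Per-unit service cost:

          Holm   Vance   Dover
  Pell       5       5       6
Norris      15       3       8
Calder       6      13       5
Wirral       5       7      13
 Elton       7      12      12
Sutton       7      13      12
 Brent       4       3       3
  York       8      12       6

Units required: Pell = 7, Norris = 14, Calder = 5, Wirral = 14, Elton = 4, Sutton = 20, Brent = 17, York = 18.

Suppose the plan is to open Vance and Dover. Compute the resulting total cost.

Total cost: 2045

Each office is assigned to its cheapest site among the open ones.
{Vance, Dover}: Pell→Vance 5·7=35, Norris→Vance 3·14=42, Calder→Dover 5·5=25, Wirral→Vance 7·14=98, Elton→Vance 12·4=48, Sutton→Dover 12·20=240, Brent→Vance 3·17=51, York→Dover 6·18=108. Service 647; fixed 1398; total 2045.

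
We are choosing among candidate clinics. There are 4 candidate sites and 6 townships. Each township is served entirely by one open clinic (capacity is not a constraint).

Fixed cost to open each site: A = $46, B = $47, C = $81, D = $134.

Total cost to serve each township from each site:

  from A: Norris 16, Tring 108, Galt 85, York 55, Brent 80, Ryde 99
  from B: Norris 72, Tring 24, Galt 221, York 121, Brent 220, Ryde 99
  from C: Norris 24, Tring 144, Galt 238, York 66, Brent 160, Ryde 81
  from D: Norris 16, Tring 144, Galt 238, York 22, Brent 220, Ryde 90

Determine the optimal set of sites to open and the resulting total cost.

For any fixed open set, each township goes to its cheapest open site; total = fixed + service.
{A, B}: Norris→A 16, Tring→B 24, Galt→A 85, York→A 55, Brent→A 80, Ryde→A 99. Service 359; fixed 93; total 452.
{A}: service 443 + fixed 46 = 489
{A, B, C}: Norris→A 16, Tring→B 24, Galt→A 85, York→A 55, Brent→A 80, Ryde→C 81. Service 341; fixed 174; total 515.
{A, B, C, D}: Norris→A 16, Tring→B 24, Galt→A 85, York→D 22, Brent→A 80, Ryde→C 81. Service 308; fixed 308; total 616.
No other subset beats 452.

Open A and B; minimum total cost 452.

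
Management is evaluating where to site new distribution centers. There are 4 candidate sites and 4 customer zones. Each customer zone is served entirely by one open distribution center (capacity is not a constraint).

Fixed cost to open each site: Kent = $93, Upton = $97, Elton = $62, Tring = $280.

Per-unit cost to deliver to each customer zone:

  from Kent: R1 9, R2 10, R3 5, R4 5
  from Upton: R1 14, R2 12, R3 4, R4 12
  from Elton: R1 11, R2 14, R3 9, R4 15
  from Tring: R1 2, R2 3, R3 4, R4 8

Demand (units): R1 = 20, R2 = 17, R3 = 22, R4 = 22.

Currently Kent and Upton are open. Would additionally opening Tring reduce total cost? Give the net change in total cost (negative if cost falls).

Current service cost with {Kent, Upton}: 548.
Adding Tring: each customer zone re-picks its cheapest; new service cost 289, saving 259.
Extra fixed cost: 280. Net change = 280 − 259 = 21.
(Totals: 738 → 759.)

No — net change +21 (cost rises by 21).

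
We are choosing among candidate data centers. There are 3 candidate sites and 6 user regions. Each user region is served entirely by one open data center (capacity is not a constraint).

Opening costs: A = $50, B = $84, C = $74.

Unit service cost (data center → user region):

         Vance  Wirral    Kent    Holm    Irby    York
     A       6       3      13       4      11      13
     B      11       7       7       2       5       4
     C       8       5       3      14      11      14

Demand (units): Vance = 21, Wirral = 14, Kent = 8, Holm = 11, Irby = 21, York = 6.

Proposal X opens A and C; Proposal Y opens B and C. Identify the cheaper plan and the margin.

Proposal X: {A, C}: Vance→A 6·21=126, Wirral→A 3·14=42, Kent→C 3·8=24, Holm→A 4·11=44, Irby→A 11·21=231, York→A 13·6=78. Service 545; fixed 124; total 669.
Proposal Y: {B, C}: Vance→C 8·21=168, Wirral→C 5·14=70, Kent→C 3·8=24, Holm→B 2·11=22, Irby→B 5·21=105, York→B 4·6=24. Service 413; fixed 158; total 571.
Difference: |669 − 571| = 98.

Proposal Y is cheaper by 98.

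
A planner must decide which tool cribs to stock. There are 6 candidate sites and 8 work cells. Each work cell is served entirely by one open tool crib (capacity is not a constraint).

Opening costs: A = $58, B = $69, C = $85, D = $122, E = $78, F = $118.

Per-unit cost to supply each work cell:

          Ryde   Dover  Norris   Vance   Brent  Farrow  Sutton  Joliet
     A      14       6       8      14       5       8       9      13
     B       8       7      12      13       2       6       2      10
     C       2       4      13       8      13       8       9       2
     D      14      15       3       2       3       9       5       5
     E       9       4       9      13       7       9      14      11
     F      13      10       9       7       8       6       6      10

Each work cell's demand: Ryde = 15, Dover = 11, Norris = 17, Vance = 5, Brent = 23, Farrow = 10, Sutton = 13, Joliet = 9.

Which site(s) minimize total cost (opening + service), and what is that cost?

Open B, C and D; minimum total cost 561.

For any fixed open set, each work cell goes to its cheapest open site; total = fixed + service.
{B, C, D}: Ryde→C 2·15=30, Dover→C 4·11=44, Norris→D 3·17=51, Vance→D 2·5=10, Brent→B 2·23=46, Farrow→B 6·10=60, Sutton→B 2·13=26, Joliet→C 2·9=18. Service 285; fixed 276; total 561.
{C, D}: service 367 + fixed 207 = 574
{A, B, C}: service 400 + fixed 212 = 612
{A, B, C, D, E, F}: Ryde→C 2·15=30, Dover→C 4·11=44, Norris→D 3·17=51, Vance→D 2·5=10, Brent→B 2·23=46, Farrow→B 6·10=60, Sutton→B 2·13=26, Joliet→C 2·9=18. Service 285; fixed 530; total 815.
No other subset beats 561.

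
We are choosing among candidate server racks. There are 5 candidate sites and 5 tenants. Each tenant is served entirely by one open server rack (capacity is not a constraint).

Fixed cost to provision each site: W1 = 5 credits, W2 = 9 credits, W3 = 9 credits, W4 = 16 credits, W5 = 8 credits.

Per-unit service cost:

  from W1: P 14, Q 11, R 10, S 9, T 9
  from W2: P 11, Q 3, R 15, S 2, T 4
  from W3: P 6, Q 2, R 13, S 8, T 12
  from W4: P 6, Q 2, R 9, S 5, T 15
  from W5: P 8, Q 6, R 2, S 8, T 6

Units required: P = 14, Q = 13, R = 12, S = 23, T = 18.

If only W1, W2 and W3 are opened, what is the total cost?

Total cost: 371

Each tenant is assigned to its cheapest site among the open ones.
{W1, W2, W3}: P→W3 6·14=84, Q→W3 2·13=26, R→W1 10·12=120, S→W2 2·23=46, T→W2 4·18=72. Service 348; fixed 23; total 371.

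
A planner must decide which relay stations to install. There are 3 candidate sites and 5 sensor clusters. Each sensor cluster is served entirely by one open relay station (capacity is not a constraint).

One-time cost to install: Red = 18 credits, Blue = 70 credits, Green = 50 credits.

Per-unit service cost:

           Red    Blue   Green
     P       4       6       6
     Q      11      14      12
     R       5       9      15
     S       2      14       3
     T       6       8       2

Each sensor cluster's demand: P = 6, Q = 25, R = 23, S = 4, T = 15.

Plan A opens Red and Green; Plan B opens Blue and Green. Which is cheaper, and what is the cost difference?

Plan A: {Red, Green}: P→Red 4·6=24, Q→Red 11·25=275, R→Red 5·23=115, S→Red 2·4=8, T→Green 2·15=30. Service 452; fixed 68; total 520.
Plan B: {Blue, Green}: P→Blue 6·6=36, Q→Green 12·25=300, R→Blue 9·23=207, S→Green 3·4=12, T→Green 2·15=30. Service 585; fixed 120; total 705.
Difference: |520 − 705| = 185.

Plan A is cheaper by 185.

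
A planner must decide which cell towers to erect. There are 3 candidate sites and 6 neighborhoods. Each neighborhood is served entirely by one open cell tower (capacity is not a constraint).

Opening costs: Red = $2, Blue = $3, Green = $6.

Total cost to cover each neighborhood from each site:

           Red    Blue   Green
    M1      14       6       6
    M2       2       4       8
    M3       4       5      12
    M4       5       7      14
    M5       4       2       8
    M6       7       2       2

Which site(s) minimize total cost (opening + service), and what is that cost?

For any fixed open set, each neighborhood goes to its cheapest open site; total = fixed + service.
{Red, Blue}: M1→Blue 6, M2→Red 2, M3→Red 4, M4→Red 5, M5→Blue 2, M6→Blue 2. Service 21; fixed 5; total 26.
{Blue}: M1→Blue 6, M2→Blue 4, M3→Blue 5, M4→Blue 7, M5→Blue 2, M6→Blue 2. Service 26; fixed 3; total 29.
{Red, Green}: M1→Green 6, M2→Red 2, M3→Red 4, M4→Red 5, M5→Red 4, M6→Green 2. Service 23; fixed 8; total 31.
{Red, Blue, Green}: service 21 + fixed 11 = 32
No other subset beats 26.

Open Red and Blue; minimum total cost 26.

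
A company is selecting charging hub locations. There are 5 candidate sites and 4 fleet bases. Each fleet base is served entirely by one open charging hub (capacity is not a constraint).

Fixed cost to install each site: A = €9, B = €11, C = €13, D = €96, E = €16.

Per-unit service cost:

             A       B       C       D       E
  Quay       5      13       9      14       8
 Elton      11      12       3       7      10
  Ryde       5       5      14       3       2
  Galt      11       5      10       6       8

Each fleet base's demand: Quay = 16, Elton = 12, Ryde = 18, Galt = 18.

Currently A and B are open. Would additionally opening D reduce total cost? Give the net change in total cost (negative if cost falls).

Current service cost with {A, B}: 392.
Adding D: each fleet base re-picks its cheapest; new service cost 308, saving 84.
Extra fixed cost: 96. Net change = 96 − 84 = 12.
(Totals: 412 → 424.)

No — net change +12 (cost rises by 12).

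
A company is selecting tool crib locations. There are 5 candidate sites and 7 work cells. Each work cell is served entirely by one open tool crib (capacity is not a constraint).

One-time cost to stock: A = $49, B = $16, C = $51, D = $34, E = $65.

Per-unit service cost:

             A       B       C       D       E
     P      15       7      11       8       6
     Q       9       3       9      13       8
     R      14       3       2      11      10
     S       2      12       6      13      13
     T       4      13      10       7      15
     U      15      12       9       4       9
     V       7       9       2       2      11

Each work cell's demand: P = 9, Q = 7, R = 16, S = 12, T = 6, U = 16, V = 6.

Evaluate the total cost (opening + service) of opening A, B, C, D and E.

Each work cell is assigned to its cheapest site among the open ones.
{A, B, C, D, E}: P→E 6·9=54, Q→B 3·7=21, R→C 2·16=32, S→A 2·12=24, T→A 4·6=24, U→D 4·16=64, V→C 2·6=12. Service 231; fixed 215; total 446.

Total cost: 446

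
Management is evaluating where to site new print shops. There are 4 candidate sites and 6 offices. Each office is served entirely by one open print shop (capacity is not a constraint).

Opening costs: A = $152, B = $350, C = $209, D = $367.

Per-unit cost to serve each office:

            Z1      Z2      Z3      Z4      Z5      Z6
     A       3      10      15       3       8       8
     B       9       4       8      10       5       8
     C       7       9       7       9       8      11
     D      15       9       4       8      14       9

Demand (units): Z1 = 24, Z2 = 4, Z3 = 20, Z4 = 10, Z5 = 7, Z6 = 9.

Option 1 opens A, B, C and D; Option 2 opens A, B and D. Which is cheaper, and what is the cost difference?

Option 2 is cheaper by 209.

Option 1: {A, B, C, D}: Z1→A 3·24=72, Z2→B 4·4=16, Z3→D 4·20=80, Z4→A 3·10=30, Z5→B 5·7=35, Z6→A 8·9=72. Service 305; fixed 1078; total 1383.
Option 2: {A, B, D}: Z1→A 3·24=72, Z2→B 4·4=16, Z3→D 4·20=80, Z4→A 3·10=30, Z5→B 5·7=35, Z6→A 8·9=72. Service 305; fixed 869; total 1174.
Difference: |1383 − 1174| = 209.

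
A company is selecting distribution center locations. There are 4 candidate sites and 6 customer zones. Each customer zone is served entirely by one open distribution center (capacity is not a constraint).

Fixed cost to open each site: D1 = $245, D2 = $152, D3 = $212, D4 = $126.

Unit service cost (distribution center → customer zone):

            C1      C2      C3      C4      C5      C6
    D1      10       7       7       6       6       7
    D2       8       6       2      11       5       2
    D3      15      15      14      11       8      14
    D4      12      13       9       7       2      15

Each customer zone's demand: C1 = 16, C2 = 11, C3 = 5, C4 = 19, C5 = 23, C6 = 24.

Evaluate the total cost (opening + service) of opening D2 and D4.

Each customer zone is assigned to its cheapest site among the open ones.
{D2, D4}: C1→D2 8·16=128, C2→D2 6·11=66, C3→D2 2·5=10, C4→D4 7·19=133, C5→D4 2·23=46, C6→D2 2·24=48. Service 431; fixed 278; total 709.

Total cost: 709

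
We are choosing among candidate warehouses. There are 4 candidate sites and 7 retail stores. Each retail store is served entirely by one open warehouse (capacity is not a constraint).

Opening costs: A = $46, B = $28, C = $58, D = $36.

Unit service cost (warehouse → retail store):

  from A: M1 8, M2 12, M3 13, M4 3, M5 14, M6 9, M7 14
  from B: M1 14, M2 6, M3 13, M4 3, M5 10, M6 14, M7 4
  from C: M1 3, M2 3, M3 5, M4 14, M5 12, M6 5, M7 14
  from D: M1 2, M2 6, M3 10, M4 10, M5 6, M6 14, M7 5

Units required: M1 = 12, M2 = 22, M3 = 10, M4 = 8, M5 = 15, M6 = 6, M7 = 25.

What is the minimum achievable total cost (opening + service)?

For any fixed open set, each retail store goes to its cheapest open site; total = fixed + service.
{B, C, D}: M1→D 2·12=24, M2→C 3·22=66, M3→C 5·10=50, M4→B 3·8=24, M5→D 6·15=90, M6→C 5·6=30, M7→B 4·25=100. Service 384; fixed 122; total 506.
{B, C}: service 456 + fixed 86 = 542
{A, C, D}: M1→D 2·12=24, M2→C 3·22=66, M3→C 5·10=50, M4→A 3·8=24, M5→D 6·15=90, M6→C 5·6=30, M7→D 5·25=125. Service 409; fixed 140; total 549.
{A, B, C, D}: service 384 + fixed 168 = 552
No other subset beats 506.

Minimum total cost: 506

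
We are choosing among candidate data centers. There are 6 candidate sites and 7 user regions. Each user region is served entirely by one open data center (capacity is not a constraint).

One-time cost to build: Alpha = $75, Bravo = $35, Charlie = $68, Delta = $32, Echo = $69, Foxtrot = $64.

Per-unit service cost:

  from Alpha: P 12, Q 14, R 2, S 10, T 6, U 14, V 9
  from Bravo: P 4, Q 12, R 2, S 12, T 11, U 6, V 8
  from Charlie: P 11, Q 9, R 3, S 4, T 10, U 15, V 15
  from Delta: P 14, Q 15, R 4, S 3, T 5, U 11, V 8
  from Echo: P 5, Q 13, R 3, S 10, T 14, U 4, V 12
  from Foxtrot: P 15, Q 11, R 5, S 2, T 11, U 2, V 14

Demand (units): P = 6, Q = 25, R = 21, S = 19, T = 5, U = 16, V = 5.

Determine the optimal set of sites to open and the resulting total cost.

For any fixed open set, each user region goes to its cheapest open site; total = fixed + service.
{Bravo, Foxtrot}: P→Bravo 4·6=24, Q→Foxtrot 11·25=275, R→Bravo 2·21=42, S→Foxtrot 2·19=38, T→Bravo 11·5=55, U→Foxtrot 2·16=32, V→Bravo 8·5=40. Service 506; fixed 99; total 605.
{Bravo, Delta, Foxtrot}: service 476 + fixed 131 = 607
{Bravo, Charlie, Foxtrot}: P→Bravo 4·6=24, Q→Charlie 9·25=225, R→Bravo 2·21=42, S→Foxtrot 2·19=38, T→Charlie 10·5=50, U→Foxtrot 2·16=32, V→Bravo 8·5=40. Service 451; fixed 167; total 618.
{Alpha, Bravo, Charlie, Delta, Echo, Foxtrot}: P→Bravo 4·6=24, Q→Charlie 9·25=225, R→Alpha 2·21=42, S→Foxtrot 2·19=38, T→Delta 5·5=25, U→Foxtrot 2·16=32, V→Bravo 8·5=40. Service 426; fixed 343; total 769.
No other subset beats 605.

Open Bravo and Foxtrot; minimum total cost 605.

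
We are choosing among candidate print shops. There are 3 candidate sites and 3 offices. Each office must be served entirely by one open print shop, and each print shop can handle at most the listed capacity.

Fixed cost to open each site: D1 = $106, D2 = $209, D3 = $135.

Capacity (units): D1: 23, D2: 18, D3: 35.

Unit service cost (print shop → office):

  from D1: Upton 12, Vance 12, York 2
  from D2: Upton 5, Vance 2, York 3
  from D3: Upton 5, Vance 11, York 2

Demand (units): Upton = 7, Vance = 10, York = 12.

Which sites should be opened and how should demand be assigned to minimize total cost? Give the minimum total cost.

Minimum total cost: 304

Open {D3}: Upton→D3 5·7=35, Vance→D3 11·10=110, York→D3 2·12=24.
Loads: D3 carries 29/35. Service 169; fixed 135; total 304.
Next best feasible plan costs 394.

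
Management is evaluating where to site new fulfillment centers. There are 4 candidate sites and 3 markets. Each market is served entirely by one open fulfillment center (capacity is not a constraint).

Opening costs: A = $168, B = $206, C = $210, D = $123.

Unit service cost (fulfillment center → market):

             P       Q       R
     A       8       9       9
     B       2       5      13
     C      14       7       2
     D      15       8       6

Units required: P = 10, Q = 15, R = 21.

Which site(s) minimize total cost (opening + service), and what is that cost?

Open C only; minimum total cost 497.

For any fixed open set, each market goes to its cheapest open site; total = fixed + service.
{C}: P→C 14·10=140, Q→C 7·15=105, R→C 2·21=42. Service 287; fixed 210; total 497.
{D}: P→D 15·10=150, Q→D 8·15=120, R→D 6·21=126. Service 396; fixed 123; total 519.
{B, D}: service 221 + fixed 329 = 550
{A, B, C, D}: service 137 + fixed 707 = 844
No other subset beats 497.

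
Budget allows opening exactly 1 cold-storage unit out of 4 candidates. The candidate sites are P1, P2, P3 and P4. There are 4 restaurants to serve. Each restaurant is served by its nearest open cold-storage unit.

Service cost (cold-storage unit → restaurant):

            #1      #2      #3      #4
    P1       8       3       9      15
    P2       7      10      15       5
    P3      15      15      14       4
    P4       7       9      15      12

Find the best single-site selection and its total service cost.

With exactly 1 open, each restaurant uses its cheapest among the chosen.
{P1}: #1→P1 8, #2→P1 3, #3→P1 9, #4→P1 15. Service cost 35.
{P2}: service cost 37
{P4}: service cost 43
Among all 4 size-1 choices, {P1} is lowest.

Choose P1 only; total service cost 35.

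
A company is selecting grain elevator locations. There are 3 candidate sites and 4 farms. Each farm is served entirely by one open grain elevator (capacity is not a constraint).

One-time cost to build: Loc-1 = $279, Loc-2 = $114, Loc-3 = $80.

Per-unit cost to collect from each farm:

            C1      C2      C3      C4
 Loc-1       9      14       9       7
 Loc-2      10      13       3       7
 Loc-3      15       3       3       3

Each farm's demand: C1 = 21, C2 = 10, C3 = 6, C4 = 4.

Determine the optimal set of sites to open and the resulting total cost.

Open Loc-3 only; minimum total cost 455.

For any fixed open set, each farm goes to its cheapest open site; total = fixed + service.
{Loc-3}: C1→Loc-3 15·21=315, C2→Loc-3 3·10=30, C3→Loc-3 3·6=18, C4→Loc-3 3·4=12. Service 375; fixed 80; total 455.
{Loc-2, Loc-3}: service 270 + fixed 194 = 464
{Loc-2}: C1→Loc-2 10·21=210, C2→Loc-2 13·10=130, C3→Loc-2 3·6=18, C4→Loc-2 7·4=28. Service 386; fixed 114; total 500.
{Loc-1, Loc-2, Loc-3}: service 249 + fixed 473 = 722
No other subset beats 455.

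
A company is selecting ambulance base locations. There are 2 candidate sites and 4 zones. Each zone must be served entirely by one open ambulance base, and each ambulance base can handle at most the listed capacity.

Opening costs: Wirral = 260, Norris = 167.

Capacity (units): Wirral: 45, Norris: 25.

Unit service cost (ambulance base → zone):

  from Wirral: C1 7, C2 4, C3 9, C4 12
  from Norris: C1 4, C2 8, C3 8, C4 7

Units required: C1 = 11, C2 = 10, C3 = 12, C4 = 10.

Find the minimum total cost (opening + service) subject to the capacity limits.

Minimum total cost: 605

Open {Wirral}: C1→Wirral 7·11=77, C2→Wirral 4·10=40, C3→Wirral 9·12=108, C4→Wirral 12·10=120.
Loads: Wirral carries 43/45. Service 345; fixed 260; total 605.
Next best feasible plan costs 689.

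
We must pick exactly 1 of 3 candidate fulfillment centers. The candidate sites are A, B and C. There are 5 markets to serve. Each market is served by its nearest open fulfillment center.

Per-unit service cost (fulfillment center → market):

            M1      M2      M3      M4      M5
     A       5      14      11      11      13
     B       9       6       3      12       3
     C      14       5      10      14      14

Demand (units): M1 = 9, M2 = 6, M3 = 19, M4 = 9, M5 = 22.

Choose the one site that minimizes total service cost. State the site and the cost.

With exactly 1 open, each market uses its cheapest among the chosen.
{B}: M1→B 9·9=81, M2→B 6·6=36, M3→B 3·19=57, M4→B 12·9=108, M5→B 3·22=66. Service cost 348.
{A}: service cost 723
{C}: service cost 780
Among all 3 size-1 choices, {B} is lowest.

Choose B only; total service cost 348.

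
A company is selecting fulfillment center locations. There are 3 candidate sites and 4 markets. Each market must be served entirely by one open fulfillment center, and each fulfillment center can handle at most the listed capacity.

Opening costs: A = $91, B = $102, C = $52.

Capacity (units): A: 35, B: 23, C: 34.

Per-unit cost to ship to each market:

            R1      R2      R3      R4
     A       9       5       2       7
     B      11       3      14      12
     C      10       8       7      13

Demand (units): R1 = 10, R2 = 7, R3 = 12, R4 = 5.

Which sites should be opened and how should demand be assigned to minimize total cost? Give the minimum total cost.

Open {A}: R1→A 9·10=90, R2→A 5·7=35, R3→A 2·12=24, R4→A 7·5=35.
Loads: A carries 34/35. Service 184; fixed 91; total 275.
Next best feasible plan costs 327.

Minimum total cost: 275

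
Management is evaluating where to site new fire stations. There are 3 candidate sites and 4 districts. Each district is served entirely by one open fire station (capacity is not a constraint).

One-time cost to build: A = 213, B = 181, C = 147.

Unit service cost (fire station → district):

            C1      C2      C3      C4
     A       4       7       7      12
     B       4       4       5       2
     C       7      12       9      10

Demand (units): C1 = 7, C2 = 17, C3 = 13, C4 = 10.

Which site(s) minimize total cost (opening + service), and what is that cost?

For any fixed open set, each district goes to its cheapest open site; total = fixed + service.
{B}: C1→B 4·7=28, C2→B 4·17=68, C3→B 5·13=65, C4→B 2·10=20. Service 181; fixed 181; total 362.
{B, C}: C1→B 4·7=28, C2→B 4·17=68, C3→B 5·13=65, C4→B 2·10=20. Service 181; fixed 328; total 509.
{A}: C1→A 4·7=28, C2→A 7·17=119, C3→A 7·13=91, C4→A 12·10=120. Service 358; fixed 213; total 571.
{A, B, C}: C1→A 4·7=28, C2→B 4·17=68, C3→B 5·13=65, C4→B 2·10=20. Service 181; fixed 541; total 722.
No other subset beats 362.

Open B only; minimum total cost 362.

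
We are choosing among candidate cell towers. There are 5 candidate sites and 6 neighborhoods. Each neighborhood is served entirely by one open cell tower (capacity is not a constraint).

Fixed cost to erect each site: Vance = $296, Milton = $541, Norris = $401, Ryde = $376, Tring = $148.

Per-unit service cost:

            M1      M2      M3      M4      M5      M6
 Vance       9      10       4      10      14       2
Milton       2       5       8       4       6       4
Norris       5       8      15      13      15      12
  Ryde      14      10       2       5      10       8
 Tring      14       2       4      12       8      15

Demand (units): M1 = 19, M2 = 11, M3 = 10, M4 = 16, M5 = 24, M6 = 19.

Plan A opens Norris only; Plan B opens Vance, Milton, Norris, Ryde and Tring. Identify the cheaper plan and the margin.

Plan A is cheaper by 558.

Plan A: {Norris}: M1→Norris 5·19=95, M2→Norris 8·11=88, M3→Norris 15·10=150, M4→Norris 13·16=208, M5→Norris 15·24=360, M6→Norris 12·19=228. Service 1129; fixed 401; total 1530.
Plan B: {Vance, Milton, Norris, Ryde, Tring}: M1→Milton 2·19=38, M2→Tring 2·11=22, M3→Ryde 2·10=20, M4→Milton 4·16=64, M5→Milton 6·24=144, M6→Vance 2·19=38. Service 326; fixed 1762; total 2088.
Difference: |1530 − 2088| = 558.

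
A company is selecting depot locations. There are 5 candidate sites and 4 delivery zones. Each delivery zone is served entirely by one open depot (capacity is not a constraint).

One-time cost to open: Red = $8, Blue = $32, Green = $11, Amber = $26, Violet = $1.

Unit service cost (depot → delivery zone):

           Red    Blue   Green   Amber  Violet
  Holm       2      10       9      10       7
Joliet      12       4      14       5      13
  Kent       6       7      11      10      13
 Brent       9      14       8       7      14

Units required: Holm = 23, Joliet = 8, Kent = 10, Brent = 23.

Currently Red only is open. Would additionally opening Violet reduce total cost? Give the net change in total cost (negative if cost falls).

No — net change +1 (cost rises by 1).

Current service cost with {Red}: 409.
Adding Violet: each delivery zone re-picks its cheapest; new service cost 409, saving 0.
Extra fixed cost: 1. Net change = 1 − 0 = 1.
(Totals: 417 → 418.)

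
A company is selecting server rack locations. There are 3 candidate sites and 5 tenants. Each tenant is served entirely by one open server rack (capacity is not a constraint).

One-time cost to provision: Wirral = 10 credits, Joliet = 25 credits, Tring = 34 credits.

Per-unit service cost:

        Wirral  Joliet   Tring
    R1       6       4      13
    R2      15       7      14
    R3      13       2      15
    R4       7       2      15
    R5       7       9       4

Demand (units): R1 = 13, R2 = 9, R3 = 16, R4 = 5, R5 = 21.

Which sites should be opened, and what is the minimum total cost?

Open Joliet and Tring; minimum total cost 300.

For any fixed open set, each tenant goes to its cheapest open site; total = fixed + service.
{Joliet, Tring}: R1→Joliet 4·13=52, R2→Joliet 7·9=63, R3→Joliet 2·16=32, R4→Joliet 2·5=10, R5→Tring 4·21=84. Service 241; fixed 59; total 300.
{Wirral, Joliet, Tring}: R1→Joliet 4·13=52, R2→Joliet 7·9=63, R3→Joliet 2·16=32, R4→Joliet 2·5=10, R5→Tring 4·21=84. Service 241; fixed 69; total 310.
{Wirral, Joliet}: R1→Joliet 4·13=52, R2→Joliet 7·9=63, R3→Joliet 2·16=32, R4→Joliet 2·5=10, R5→Wirral 7·21=147. Service 304; fixed 35; total 339.
{Wirral}: service 603 + fixed 10 = 613
(All 7 nonempty subsets were checked; Joliet and Tring is lowest.)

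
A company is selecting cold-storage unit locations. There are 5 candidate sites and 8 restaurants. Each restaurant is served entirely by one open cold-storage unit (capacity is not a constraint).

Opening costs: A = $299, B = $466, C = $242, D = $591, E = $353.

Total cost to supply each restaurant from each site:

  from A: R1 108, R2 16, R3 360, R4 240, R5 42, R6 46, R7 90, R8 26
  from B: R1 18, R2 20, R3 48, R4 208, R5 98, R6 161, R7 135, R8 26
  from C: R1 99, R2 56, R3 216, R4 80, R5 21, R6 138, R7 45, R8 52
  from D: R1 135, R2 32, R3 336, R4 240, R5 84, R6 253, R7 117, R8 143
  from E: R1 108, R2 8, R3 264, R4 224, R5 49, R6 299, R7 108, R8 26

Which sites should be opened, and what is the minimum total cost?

For any fixed open set, each restaurant goes to its cheapest open site; total = fixed + service.
{C}: R1→C 99, R2→C 56, R3→C 216, R4→C 80, R5→C 21, R6→C 138, R7→C 45, R8→C 52. Service 707; fixed 242; total 949.
{A, C}: R1→C 99, R2→A 16, R3→C 216, R4→C 80, R5→C 21, R6→A 46, R7→C 45, R8→A 26. Service 549; fixed 541; total 1090.
{B, C}: service 396 + fixed 708 = 1104
{A, B, C, D, E}: service 292 + fixed 1951 = 2243
No other subset beats 949.

Open C only; minimum total cost 949.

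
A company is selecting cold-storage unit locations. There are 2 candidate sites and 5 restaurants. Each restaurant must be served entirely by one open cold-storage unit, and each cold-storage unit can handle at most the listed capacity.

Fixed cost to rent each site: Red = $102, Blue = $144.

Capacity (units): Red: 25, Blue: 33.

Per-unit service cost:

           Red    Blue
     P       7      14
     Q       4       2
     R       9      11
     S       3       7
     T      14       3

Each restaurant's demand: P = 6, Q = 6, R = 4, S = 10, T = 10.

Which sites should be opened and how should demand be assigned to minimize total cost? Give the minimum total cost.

Minimum total cost: 396

Open {Red, Blue}: P→Red 7·6=42, Q→Blue 2·6=12, R→Red 9·4=36, S→Red 3·10=30, T→Blue 3·10=30.
Loads: Red carries 20/25, Blue carries 16/33. Service 150; fixed 246; total 396.
Next best feasible plan costs 404.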